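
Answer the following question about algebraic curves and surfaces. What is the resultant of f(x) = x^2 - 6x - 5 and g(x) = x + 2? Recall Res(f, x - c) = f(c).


For Res(f, x - c), we evaluate f at x = c.
f(-2) = (-2)^2 - 6*(-2) - 5
= 4 + 12 - 5
= 16 - 5 = 11
Res(f, g) = 11

11


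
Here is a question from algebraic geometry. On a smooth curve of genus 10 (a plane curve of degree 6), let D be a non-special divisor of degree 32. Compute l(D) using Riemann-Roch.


First, compute the genus of a smooth plane curve of degree 6:
g = (d-1)(d-2)/2 = (6-1)(6-2)/2 = 10
For a non-special divisor D (i.e., h^1(D) = 0), Riemann-Roch gives:
l(D) = deg(D) - g + 1
Since deg(D) = 32 >= 2g - 1 = 19, D is non-special.
l(D) = 32 - 10 + 1 = 23

23


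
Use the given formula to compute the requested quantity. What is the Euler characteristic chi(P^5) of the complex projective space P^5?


The complex projective space P^5 has one cell in each even real dimension 0, 2, ..., 10.
The cohomology groups are H^{2k}(P^5) = Z for k = 0,...,5, and 0 otherwise.
Euler characteristic = sum of Betti numbers = 1 per even-dimensional cohomology group.
chi(P^5) = 5 + 1 = 6

6


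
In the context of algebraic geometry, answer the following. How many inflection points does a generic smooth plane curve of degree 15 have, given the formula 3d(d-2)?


For a general smooth plane curve C of degree d, the inflection points are
the intersection of C with its Hessian curve, which has degree 3(d-2).
By Bezout, the total intersection number is d * 3(d-2) = 15 * 39 = 585.
For a general curve every flex is ordinary, so each contributes
multiplicity 1 to C·Hess(C), and the number of distinct inflection
points is 3d(d-2).
Inflection points = 3*15*(15-2) = 3*15*13 = 585

585


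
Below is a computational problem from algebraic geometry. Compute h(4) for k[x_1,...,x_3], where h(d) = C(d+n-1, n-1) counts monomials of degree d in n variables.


The Hilbert function for the polynomial ring in 3 variables is:
h(d) = C(d+n-1, n-1)
h(4) = C(4+3-1, 3-1) = C(6, 2)
= 6! / (2! * 4!)
= 15

15


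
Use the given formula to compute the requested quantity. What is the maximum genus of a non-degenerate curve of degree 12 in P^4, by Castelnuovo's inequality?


Castelnuovo's bound: write d - 1 = m(r-1) + epsilon with 0 <= epsilon < r-1.
d - 1 = 12 - 1 = 11
r - 1 = 4 - 1 = 3
11 = 3*3 + 2, so m = 3, epsilon = 2
pi(d, r) = m(m-1)(r-1)/2 + m*epsilon
= 3*2*3/2 + 3*2
= 18/2 + 6
= 9 + 6 = 15

15


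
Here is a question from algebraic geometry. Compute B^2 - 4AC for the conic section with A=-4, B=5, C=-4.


The discriminant of a conic Ax^2 + Bxy + Cy^2 + ... = 0 is B^2 - 4AC.
B^2 = 5^2 = 25
4AC = 4*(-4)*(-4) = 64
Discriminant = 25 - 64 = -39

-39


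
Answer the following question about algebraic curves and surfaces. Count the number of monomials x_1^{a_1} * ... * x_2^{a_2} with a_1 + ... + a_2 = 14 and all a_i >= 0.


The number of degree-14 monomials in 2 variables is C(d+n-1, n-1).
= C(14+2-1, 2-1) = C(15, 1)
= 15

15


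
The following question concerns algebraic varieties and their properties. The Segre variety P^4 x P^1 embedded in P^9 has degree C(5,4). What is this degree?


The degree of the Segre variety P^4 x P^1 is C(m+n, m).
= C(5, 4)
= 5

5


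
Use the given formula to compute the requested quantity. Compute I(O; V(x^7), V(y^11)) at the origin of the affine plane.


The intersection multiplicity of V(x^a) and V(y^b) at the origin is:
I(O; V(x^7), V(y^11)) = dim_k(k[x,y]/(x^7, y^11))
A basis for k[x,y]/(x^7, y^11) is the set of monomials x^i * y^j
where 0 <= i < 7 and 0 <= j < 11.
The number of such monomials is 7 * 11 = 77

77


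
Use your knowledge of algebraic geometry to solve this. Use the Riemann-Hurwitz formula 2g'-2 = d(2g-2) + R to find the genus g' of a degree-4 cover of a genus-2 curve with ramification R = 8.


Riemann-Hurwitz formula: 2g' - 2 = d(2g - 2) + R
Given: d = 4, g = 2, R = 8
2g' - 2 = 4*(2*2 - 2) + 8
2g' - 2 = 4*2 + 8
2g' - 2 = 8 + 8 = 16
2g' = 18
g' = 9

9


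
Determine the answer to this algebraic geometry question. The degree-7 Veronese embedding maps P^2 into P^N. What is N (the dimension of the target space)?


The Veronese embedding v_d: P^n -> P^N maps each point to all
degree-d monomials in n+1 homogeneous coordinates.
N = C(n+d, d) - 1
N = C(2+7, 7) - 1
N = C(9, 7) - 1
C(9, 7) = 36
N = 36 - 1 = 35

35


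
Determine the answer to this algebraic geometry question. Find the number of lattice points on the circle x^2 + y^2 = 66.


Systematically check integer values of x where x^2 <= 66.
For each valid x, check if 66 - x^2 is a perfect square.
Total integer solutions found: 0

0


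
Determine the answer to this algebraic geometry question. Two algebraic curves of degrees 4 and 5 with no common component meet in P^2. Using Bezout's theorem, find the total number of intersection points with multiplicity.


Bezout's theorem states the intersection count equals the product of degrees.
Intersection count = 4 * 5 = 20

20


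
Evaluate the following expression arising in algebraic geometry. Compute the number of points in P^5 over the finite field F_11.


P^5(F_11) has (q^(n+1) - 1)/(q - 1) points.
= 11^5 + 11^4 + 11^3 + 11^2 + 11^1 + 11^0
= 161051 + 14641 + 1331 + 121 + 11 + 1
= 177156

177156


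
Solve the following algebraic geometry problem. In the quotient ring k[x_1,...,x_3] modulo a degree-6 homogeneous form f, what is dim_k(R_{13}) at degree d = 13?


For R = k[x_1,...,x_n]/(f) with f homogeneous of degree e:
The Hilbert series is (1 - t^e)/(1 - t)^n.
So h(d) = C(d+n-1, n-1) - C(d-e+n-1, n-1) for d >= e.
With n=3, e=6, d=13:
C(13+3-1, 3-1) = C(15, 2) = 105
C(13-6+3-1, 3-1) = C(9, 2) = 36
h(13) = 105 - 36 = 69

69


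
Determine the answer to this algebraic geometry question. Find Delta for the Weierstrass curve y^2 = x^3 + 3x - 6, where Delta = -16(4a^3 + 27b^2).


Compute each component:
4a^3 = 4*3^3 = 4*27 = 108
27b^2 = 27*(-6)^2 = 27*36 = 972
4a^3 + 27b^2 = 108 + 972 = 1080
Delta = -16*1080 = -17280

-17280


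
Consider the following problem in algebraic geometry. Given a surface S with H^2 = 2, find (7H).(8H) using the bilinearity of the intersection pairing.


Using bilinearity of the intersection pairing on a surface S:
(aH).(bH) = ab * (H.H)
We have H^2 = 2.
D.E = (7H).(8H) = 7*8*2
= 56*2
= 112

112


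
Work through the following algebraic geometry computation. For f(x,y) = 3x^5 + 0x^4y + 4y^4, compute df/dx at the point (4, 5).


df/dx = 5*3*x^4 + 4*0*x^3*y
At (4,5): 5*3*4^4 + 4*0*4^3*5
= 3840 + 0
= 3840

3840


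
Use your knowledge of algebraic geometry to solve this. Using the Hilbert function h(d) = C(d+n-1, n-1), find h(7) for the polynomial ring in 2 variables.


The Hilbert function for the polynomial ring in 2 variables is:
h(d) = C(d+n-1, n-1)
h(7) = C(7+2-1, 2-1) = C(8, 1)
= 8! / (1! * 7!)
= 8

8


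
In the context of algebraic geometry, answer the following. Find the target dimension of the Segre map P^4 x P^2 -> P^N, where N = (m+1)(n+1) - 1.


The Segre embedding maps P^m x P^n into P^N via
all products of coordinates from each factor.
N = (m+1)(n+1) - 1
N = (4+1)(2+1) - 1
N = 5*3 - 1
N = 15 - 1 = 14

14


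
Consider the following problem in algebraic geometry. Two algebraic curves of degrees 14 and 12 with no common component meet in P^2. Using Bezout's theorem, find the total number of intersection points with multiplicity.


Bezout's theorem states the intersection count equals the product of degrees.
Intersection count = 14 * 12 = 168

168


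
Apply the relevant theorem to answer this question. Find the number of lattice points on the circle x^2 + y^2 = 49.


Systematically check integer values of x where x^2 <= 49.
For each valid x, check if 49 - x^2 is a perfect square.
x=0: 49 - 0 = 49, sqrt = 7 (valid)
x=7: 49 - 49 = 0, sqrt = 0 (valid)
Total integer solutions found: 4

4


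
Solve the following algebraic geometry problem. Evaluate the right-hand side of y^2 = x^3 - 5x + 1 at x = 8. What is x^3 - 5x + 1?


Compute x^3 - 5x + 1 at x = 8:
x^3 = 8^3 = 512
(-5)*x = (-5)*8 = -40
Sum: 512 - 40 + 1 = 473

473


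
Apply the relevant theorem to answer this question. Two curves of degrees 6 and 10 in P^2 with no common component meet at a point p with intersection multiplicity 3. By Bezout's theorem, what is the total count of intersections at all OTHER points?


By Bezout's theorem, the total intersection number is d1 * d2.
Total = 6 * 10 = 60
Intersection multiplicity at p = 3
Remaining intersections = 60 - 3 = 57

57


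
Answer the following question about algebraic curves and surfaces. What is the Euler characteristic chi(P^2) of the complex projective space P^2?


The complex projective space P^2 has one cell in each even real dimension 0, 2, ..., 4.
The cohomology groups are H^{2k}(P^2) = Z for k = 0,...,2, and 0 otherwise.
Euler characteristic = sum of Betti numbers = 1 per even-dimensional cohomology group.
chi(P^2) = 2 + 1 = 3

3


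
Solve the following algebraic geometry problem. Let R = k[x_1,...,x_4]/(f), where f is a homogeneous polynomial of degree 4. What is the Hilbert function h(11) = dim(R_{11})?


For R = k[x_1,...,x_n]/(f) with f homogeneous of degree e:
The Hilbert series is (1 - t^e)/(1 - t)^n.
So h(d) = C(d+n-1, n-1) - C(d-e+n-1, n-1) for d >= e.
With n=4, e=4, d=11:
C(11+4-1, 4-1) = C(14, 3) = 364
C(11-4+4-1, 4-1) = C(10, 3) = 120
h(11) = 364 - 120 = 244

244


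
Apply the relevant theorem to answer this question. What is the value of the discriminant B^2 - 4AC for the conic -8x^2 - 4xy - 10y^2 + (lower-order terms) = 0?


The discriminant of a conic Ax^2 + Bxy + Cy^2 + ... = 0 is B^2 - 4AC.
B^2 = (-4)^2 = 16
4AC = 4*(-8)*(-10) = 320
Discriminant = 16 - 320 = -304

-304


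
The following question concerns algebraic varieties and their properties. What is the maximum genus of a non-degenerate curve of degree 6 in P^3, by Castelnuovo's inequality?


Castelnuovo's bound: write d - 1 = m(r-1) + epsilon with 0 <= epsilon < r-1.
d - 1 = 6 - 1 = 5
r - 1 = 3 - 1 = 2
5 = 2*2 + 1, so m = 2, epsilon = 1
pi(d, r) = m(m-1)(r-1)/2 + m*epsilon
= 2*1*2/2 + 2*1
= 4/2 + 2
= 2 + 2 = 4

4


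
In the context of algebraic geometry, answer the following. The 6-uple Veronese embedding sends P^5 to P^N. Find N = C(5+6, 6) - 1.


The Veronese embedding v_d: P^n -> P^N maps each point to all
degree-d monomials in n+1 homogeneous coordinates.
N = C(n+d, d) - 1
N = C(5+6, 6) - 1
N = C(11, 6) - 1
C(11, 6) = 462
N = 462 - 1 = 461

461


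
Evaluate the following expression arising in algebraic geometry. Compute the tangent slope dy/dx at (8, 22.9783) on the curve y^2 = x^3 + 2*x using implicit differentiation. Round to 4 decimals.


Using implicit differentiation of y^2 = x^3 + 2*x:
2y * dy/dx = 3x^2 + 2
dy/dx = (3x^2 + 2)/(2y)
Numerator: 3*8^2 + 2 = 194
Denominator: 2*22.9783 = 45.9566
dy/dx = 194/45.9566 = 4.2214

4.2214


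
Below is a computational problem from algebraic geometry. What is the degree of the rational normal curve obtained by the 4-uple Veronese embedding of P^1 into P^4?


The rational normal curve in P^4 is the image of P^1 under the 4-uple Veronese.
A general hyperplane in P^4 pulls back to a degree-4 form on P^1, which has 4 zeros,
so the curve meets a general hyperplane in 4 points. Degree = 4.

4


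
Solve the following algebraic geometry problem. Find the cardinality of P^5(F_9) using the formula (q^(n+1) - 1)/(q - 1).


P^5(F_9) has (q^(n+1) - 1)/(q - 1) points.
= 9^5 + 9^4 + 9^3 + 9^2 + 9^1 + 9^0
= 59049 + 6561 + 729 + 81 + 9 + 1
= 66430

66430


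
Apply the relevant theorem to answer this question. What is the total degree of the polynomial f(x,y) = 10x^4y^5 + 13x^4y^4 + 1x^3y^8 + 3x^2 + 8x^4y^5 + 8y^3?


Examine each term for its total degree (sum of exponents).
  Term '10x^4y^5' has total degree 4+5 = 9.
  Term '13x^4y^4' has total degree 4+4 = 8.
  Term '1x^3y^8' has total degree 3+8 = 11.
  Term '3x^2' has total degree 2+0 = 2.
  Term '8x^4y^5' has total degree 4+5 = 9.
  Term '8y^3' has total degree 0+3 = 3.
The maximum total degree among all terms is 11.

11


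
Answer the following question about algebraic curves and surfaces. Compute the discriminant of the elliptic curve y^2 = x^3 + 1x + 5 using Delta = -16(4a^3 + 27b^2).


Compute each component:
4a^3 = 4*1^3 = 4*1 = 4
27b^2 = 27*5^2 = 27*25 = 675
4a^3 + 27b^2 = 4 + 675 = 679
Delta = -16*679 = -10864

-10864


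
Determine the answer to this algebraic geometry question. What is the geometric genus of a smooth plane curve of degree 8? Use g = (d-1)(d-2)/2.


Using the genus formula for smooth plane curves:
g = (d-1)(d-2)/2
g = (8-1)(8-2)/2
g = 7*6/2
g = 42/2 = 21

21


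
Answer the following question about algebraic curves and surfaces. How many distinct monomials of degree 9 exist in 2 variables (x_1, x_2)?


The number of degree-9 monomials in 2 variables is C(d+n-1, n-1).
= C(9+2-1, 2-1) = C(10, 1)
= 10

10


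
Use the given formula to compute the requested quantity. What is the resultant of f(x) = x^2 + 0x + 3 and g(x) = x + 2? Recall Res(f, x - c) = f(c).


For Res(f, x - c), we evaluate f at x = c.
f(-2) = (-2)^2 + 0*(-2) + 3
= 4 + 0 + 3
= 4 + 3 = 7
Res(f, g) = 7

7


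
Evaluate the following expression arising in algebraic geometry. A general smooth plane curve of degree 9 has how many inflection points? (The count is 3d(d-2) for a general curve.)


For a general smooth plane curve C of degree d, the inflection points are
the intersection of C with its Hessian curve, which has degree 3(d-2).
By Bezout, the total intersection number is d * 3(d-2) = 9 * 21 = 189.
For a general curve every flex is ordinary, so each contributes
multiplicity 1 to C·Hess(C), and the number of distinct inflection
points is 3d(d-2).
Inflection points = 3*9*(9-2) = 3*9*7 = 189

189


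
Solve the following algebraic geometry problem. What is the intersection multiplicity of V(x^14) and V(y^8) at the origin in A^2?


The intersection multiplicity of V(x^a) and V(y^b) at the origin is:
I(O; V(x^14), V(y^8)) = dim_k(k[x,y]/(x^14, y^8))
A basis for k[x,y]/(x^14, y^8) is the set of monomials x^i * y^j
where 0 <= i < 14 and 0 <= j < 8.
The number of such monomials is 14 * 8 = 112

112


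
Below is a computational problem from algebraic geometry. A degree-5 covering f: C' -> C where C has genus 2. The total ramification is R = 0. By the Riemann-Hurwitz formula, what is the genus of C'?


Riemann-Hurwitz formula: 2g' - 2 = d(2g - 2) + R
Given: d = 5, g = 2, R = 0
2g' - 2 = 5*(2*2 - 2) + 0
2g' - 2 = 5*2 + 0
2g' - 2 = 10 + 0 = 10
2g' = 12
g' = 6

6


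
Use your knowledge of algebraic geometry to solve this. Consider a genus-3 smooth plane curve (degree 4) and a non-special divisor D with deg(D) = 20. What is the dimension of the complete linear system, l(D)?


First, compute the genus of a smooth plane curve of degree 4:
g = (d-1)(d-2)/2 = (4-1)(4-2)/2 = 3
For a non-special divisor D (i.e., h^1(D) = 0), Riemann-Roch gives:
l(D) = deg(D) - g + 1
Since deg(D) = 20 >= 2g - 1 = 5, D is non-special.
l(D) = 20 - 3 + 1 = 18

18


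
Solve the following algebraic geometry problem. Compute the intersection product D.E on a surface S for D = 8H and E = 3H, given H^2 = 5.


Using bilinearity of the intersection pairing on a surface S:
(aH).(bH) = ab * (H.H)
We have H^2 = 5.
D.E = (8H).(3H) = 8*3*5
= 24*5
= 120

120


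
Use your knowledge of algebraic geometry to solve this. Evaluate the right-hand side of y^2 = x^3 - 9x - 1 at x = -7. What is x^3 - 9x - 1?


Compute x^3 - 9x - 1 at x = -7:
x^3 = (-7)^3 = -343
(-9)*x = (-9)*(-7) = 63
Sum: -343 + 63 - 1 = -281

-281


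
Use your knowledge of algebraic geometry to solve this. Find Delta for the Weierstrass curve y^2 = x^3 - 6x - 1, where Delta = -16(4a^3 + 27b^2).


Compute each component:
4a^3 = 4*(-6)^3 = 4*(-216) = -864
27b^2 = 27*(-1)^2 = 27*1 = 27
4a^3 + 27b^2 = -864 + 27 = -837
Delta = -16*(-837) = 13392

13392


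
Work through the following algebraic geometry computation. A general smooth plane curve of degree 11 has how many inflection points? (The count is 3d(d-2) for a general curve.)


For a general smooth plane curve C of degree d, the inflection points are
the intersection of C with its Hessian curve, which has degree 3(d-2).
By Bezout, the total intersection number is d * 3(d-2) = 11 * 27 = 297.
For a general curve every flex is ordinary, so each contributes
multiplicity 1 to C·Hess(C), and the number of distinct inflection
points is 3d(d-2).
Inflection points = 3*11*(11-2) = 3*11*9 = 297

297


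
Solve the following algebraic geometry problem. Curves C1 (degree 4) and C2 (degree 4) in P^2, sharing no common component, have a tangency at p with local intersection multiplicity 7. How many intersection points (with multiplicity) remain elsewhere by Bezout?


By Bezout's theorem, the total intersection number is d1 * d2.
Total = 4 * 4 = 16
Intersection multiplicity at p = 7
Remaining intersections = 16 - 7 = 9

9


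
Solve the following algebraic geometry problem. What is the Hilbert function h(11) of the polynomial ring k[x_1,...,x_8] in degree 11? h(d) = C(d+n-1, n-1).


The Hilbert function for the polynomial ring in 8 variables is:
h(d) = C(d+n-1, n-1)
h(11) = C(11+8-1, 8-1) = C(18, 7)
= 18! / (7! * 11!)
= 31824

31824


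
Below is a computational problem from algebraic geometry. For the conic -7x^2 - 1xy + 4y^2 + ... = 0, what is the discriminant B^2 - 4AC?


The discriminant of a conic Ax^2 + Bxy + Cy^2 + ... = 0 is B^2 - 4AC.
B^2 = (-1)^2 = 1
4AC = 4*(-7)*4 = -112
Discriminant = 1 + 112 = 113

113


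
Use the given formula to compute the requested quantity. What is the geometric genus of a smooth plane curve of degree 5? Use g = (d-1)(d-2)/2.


Using the genus formula for smooth plane curves:
g = (d-1)(d-2)/2
g = (5-1)(5-2)/2
g = 4*3/2
g = 12/2 = 6

6


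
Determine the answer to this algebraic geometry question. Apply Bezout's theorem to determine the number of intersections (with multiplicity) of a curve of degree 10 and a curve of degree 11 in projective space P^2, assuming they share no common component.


Bezout's theorem states the intersection count equals the product of degrees.
Intersection count = 10 * 11 = 110

110


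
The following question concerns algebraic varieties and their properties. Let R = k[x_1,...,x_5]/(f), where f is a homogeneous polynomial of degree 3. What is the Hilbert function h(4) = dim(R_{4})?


For R = k[x_1,...,x_n]/(f) with f homogeneous of degree e:
The Hilbert series is (1 - t^e)/(1 - t)^n.
So h(d) = C(d+n-1, n-1) - C(d-e+n-1, n-1) for d >= e.
With n=5, e=3, d=4:
C(4+5-1, 5-1) = C(8, 4) = 70
C(4-3+5-1, 5-1) = C(5, 4) = 5
h(4) = 70 - 5 = 65

65


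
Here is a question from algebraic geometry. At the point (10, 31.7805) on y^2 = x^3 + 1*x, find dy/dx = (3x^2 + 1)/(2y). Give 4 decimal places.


Using implicit differentiation of y^2 = x^3 + 1*x:
2y * dy/dx = 3x^2 + 1
dy/dx = (3x^2 + 1)/(2y)
Numerator: 3*10^2 + 1 = 301
Denominator: 2*31.7805 = 63.561
dy/dx = 301/63.561 = 4.7356

4.7356


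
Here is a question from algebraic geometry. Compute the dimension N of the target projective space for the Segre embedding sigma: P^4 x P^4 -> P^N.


The Segre embedding maps P^m x P^n into P^N via
all products of coordinates from each factor.
N = (m+1)(n+1) - 1
N = (4+1)(4+1) - 1
N = 5*5 - 1
N = 25 - 1 = 24

24


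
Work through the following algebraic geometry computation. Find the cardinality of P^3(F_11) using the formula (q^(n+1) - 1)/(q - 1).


P^3(F_11) has (q^(n+1) - 1)/(q - 1) points.
= 11^3 + 11^2 + 11^1 + 11^0
= 1331 + 121 + 11 + 1
= 1464

1464


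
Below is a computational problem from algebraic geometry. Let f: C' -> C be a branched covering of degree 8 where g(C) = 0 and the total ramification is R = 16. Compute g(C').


Riemann-Hurwitz formula: 2g' - 2 = d(2g - 2) + R
Given: d = 8, g = 0, R = 16
2g' - 2 = 8*(2*0 - 2) + 16
2g' - 2 = 8*(-2) + 16
2g' - 2 = -16 + 16 = 0
2g' = 2
g' = 1

1


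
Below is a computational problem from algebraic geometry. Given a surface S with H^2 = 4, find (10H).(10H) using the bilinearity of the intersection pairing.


Using bilinearity of the intersection pairing on a surface S:
(aH).(bH) = ab * (H.H)
We have H^2 = 4.
D.E = (10H).(10H) = 10*10*4
= 100*4
= 400

400


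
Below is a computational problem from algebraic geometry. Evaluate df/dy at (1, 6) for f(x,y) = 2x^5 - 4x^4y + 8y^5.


df/dy = (-4)*x^4 + 5*8*y^4
At (1,6): (-4)*1^4 + 5*8*6^4
= -4 + 51840
= 51836

51836


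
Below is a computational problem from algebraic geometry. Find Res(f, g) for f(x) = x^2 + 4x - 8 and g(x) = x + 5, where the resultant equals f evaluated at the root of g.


For Res(f, x - c), we evaluate f at x = c.
f(-5) = (-5)^2 + 4*(-5) - 8
= 25 - 20 - 8
= 5 - 8 = -3
Res(f, g) = -3

-3


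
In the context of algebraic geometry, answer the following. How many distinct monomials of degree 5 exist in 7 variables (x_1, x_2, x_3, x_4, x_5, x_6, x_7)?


The number of degree-5 monomials in 7 variables is C(d+n-1, n-1).
= C(5+7-1, 7-1) = C(11, 6)
= 462

462


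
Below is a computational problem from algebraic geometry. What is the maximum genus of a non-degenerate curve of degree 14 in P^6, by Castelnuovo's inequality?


Castelnuovo's bound: write d - 1 = m(r-1) + epsilon with 0 <= epsilon < r-1.
d - 1 = 14 - 1 = 13
r - 1 = 6 - 1 = 5
13 = 2*5 + 3, so m = 2, epsilon = 3
pi(d, r) = m(m-1)(r-1)/2 + m*epsilon
= 2*1*5/2 + 2*3
= 10/2 + 6
= 5 + 6 = 11

11


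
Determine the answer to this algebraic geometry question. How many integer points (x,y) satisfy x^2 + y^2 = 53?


Systematically check integer values of x where x^2 <= 53.
For each valid x, check if 53 - x^2 is a perfect square.
x=2: 53 - 4 = 49, sqrt = 7 (valid)
x=7: 53 - 49 = 4, sqrt = 2 (valid)
Total integer solutions found: 8

8


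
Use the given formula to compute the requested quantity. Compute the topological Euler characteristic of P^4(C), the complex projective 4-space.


The complex projective space P^4 has one cell in each even real dimension 0, 2, ..., 8.
The cohomology groups are H^{2k}(P^4) = Z for k = 0,...,4, and 0 otherwise.
Euler characteristic = sum of Betti numbers = 1 per even-dimensional cohomology group.
chi(P^4) = 4 + 1 = 5

5


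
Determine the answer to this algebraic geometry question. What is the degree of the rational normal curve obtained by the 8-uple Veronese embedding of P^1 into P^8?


The rational normal curve in P^8 is the image of P^1 under the 8-uple Veronese.
A general hyperplane in P^8 pulls back to a degree-8 form on P^1, which has 8 zeros,
so the curve meets a general hyperplane in 8 points. Degree = 8.

8


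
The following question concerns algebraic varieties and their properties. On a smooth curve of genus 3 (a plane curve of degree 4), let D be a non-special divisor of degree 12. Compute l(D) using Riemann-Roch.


First, compute the genus of a smooth plane curve of degree 4:
g = (d-1)(d-2)/2 = (4-1)(4-2)/2 = 3
For a non-special divisor D (i.e., h^1(D) = 0), Riemann-Roch gives:
l(D) = deg(D) - g + 1
Since deg(D) = 12 >= 2g - 1 = 5, D is non-special.
l(D) = 12 - 3 + 1 = 10

10


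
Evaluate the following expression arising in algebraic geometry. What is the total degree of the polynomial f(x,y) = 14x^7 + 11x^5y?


Examine each term for its total degree (sum of exponents).
  Term '14x^7' has total degree 7+0 = 7.
  Term '11x^5y' has total degree 5+1 = 6.
The maximum total degree among all terms is 7.

7


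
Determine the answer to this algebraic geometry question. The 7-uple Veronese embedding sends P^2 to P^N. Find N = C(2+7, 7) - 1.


The Veronese embedding v_d: P^n -> P^N maps each point to all
degree-d monomials in n+1 homogeneous coordinates.
N = C(n+d, d) - 1
N = C(2+7, 7) - 1
N = C(9, 7) - 1
C(9, 7) = 36
N = 36 - 1 = 35

35


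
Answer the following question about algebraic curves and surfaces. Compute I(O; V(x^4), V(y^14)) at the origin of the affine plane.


The intersection multiplicity of V(x^a) and V(y^b) at the origin is:
I(O; V(x^4), V(y^14)) = dim_k(k[x,y]/(x^4, y^14))
A basis for k[x,y]/(x^4, y^14) is the set of monomials x^i * y^j
where 0 <= i < 4 and 0 <= j < 14.
The number of such monomials is 4 * 14 = 56

56


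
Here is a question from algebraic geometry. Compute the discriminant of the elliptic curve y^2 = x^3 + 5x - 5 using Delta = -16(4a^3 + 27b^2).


Compute each component:
4a^3 = 4*5^3 = 4*125 = 500
27b^2 = 27*(-5)^2 = 27*25 = 675
4a^3 + 27b^2 = 500 + 675 = 1175
Delta = -16*1175 = -18800

-18800


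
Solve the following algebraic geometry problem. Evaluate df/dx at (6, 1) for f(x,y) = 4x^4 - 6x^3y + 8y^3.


df/dx = 4*4*x^3 + 3*(-6)*x^2*y
At (6,1): 4*4*6^3 + 3*(-6)*6^2*1
= 3456 - 648
= 2808

2808


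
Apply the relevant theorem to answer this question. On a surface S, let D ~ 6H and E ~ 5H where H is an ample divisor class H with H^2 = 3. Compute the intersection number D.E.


Using bilinearity of the intersection pairing on a surface S:
(aH).(bH) = ab * (H.H)
We have H^2 = 3.
D.E = (6H).(5H) = 6*5*3
= 30*3
= 90

90


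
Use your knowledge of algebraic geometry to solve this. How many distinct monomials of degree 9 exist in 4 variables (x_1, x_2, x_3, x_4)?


The number of degree-9 monomials in 4 variables is C(d+n-1, n-1).
= C(9+4-1, 4-1) = C(12, 3)
= 220

220


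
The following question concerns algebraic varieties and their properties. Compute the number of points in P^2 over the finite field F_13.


P^2(F_13) has (q^(n+1) - 1)/(q - 1) points.
= 13^2 + 13^1 + 13^0
= 169 + 13 + 1
= 183

183


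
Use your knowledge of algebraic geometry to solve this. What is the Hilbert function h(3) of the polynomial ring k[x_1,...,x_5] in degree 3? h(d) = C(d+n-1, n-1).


The Hilbert function for the polynomial ring in 5 variables is:
h(d) = C(d+n-1, n-1)
h(3) = C(3+5-1, 5-1) = C(7, 4)
= 7! / (4! * 3!)
= 35

35


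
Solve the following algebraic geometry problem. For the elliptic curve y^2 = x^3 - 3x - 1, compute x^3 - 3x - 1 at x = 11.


Compute x^3 - 3x - 1 at x = 11:
x^3 = 11^3 = 1331
(-3)*x = (-3)*11 = -33
Sum: 1331 - 33 - 1 = 1297

1297


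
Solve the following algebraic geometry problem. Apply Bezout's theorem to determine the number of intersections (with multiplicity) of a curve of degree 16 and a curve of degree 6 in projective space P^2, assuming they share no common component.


Bezout's theorem states the intersection count equals the product of degrees.
Intersection count = 16 * 6 = 96

96


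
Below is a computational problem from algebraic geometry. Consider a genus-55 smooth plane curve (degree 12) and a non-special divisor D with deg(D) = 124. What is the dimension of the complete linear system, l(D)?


First, compute the genus of a smooth plane curve of degree 12:
g = (d-1)(d-2)/2 = (12-1)(12-2)/2 = 55
For a non-special divisor D (i.e., h^1(D) = 0), Riemann-Roch gives:
l(D) = deg(D) - g + 1
Since deg(D) = 124 >= 2g - 1 = 109, D is non-special.
l(D) = 124 - 55 + 1 = 70

70


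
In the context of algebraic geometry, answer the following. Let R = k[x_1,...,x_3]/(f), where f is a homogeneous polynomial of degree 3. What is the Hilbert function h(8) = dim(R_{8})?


For R = k[x_1,...,x_n]/(f) with f homogeneous of degree e:
The Hilbert series is (1 - t^e)/(1 - t)^n.
So h(d) = C(d+n-1, n-1) - C(d-e+n-1, n-1) for d >= e.
With n=3, e=3, d=8:
C(8+3-1, 3-1) = C(10, 2) = 45
C(8-3+3-1, 3-1) = C(7, 2) = 21
h(8) = 45 - 21 = 24

24


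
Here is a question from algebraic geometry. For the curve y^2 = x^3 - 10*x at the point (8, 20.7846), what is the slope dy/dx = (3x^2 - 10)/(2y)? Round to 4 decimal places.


Using implicit differentiation of y^2 = x^3 - 10*x:
2y * dy/dx = 3x^2 - 10
dy/dx = (3x^2 - 10)/(2y)
Numerator: 3*8^2 - 10 = 182
Denominator: 2*20.7846 = 41.5692
dy/dx = 182/41.5692 = 4.3782

4.3782


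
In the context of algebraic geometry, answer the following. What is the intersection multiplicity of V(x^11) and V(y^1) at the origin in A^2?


The intersection multiplicity of V(x^a) and V(y^b) at the origin is:
I(O; V(x^11), V(y^1)) = dim_k(k[x,y]/(x^11, y^1))
A basis for k[x,y]/(x^11, y^1) is the set of monomials x^i * y^j
where 0 <= i < 11 and 0 <= j < 1.
The number of such monomials is 11 * 1 = 11

11


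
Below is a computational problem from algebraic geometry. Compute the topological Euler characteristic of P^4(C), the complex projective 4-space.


The complex projective space P^4 has one cell in each even real dimension 0, 2, ..., 8.
The cohomology groups are H^{2k}(P^4) = Z for k = 0,...,4, and 0 otherwise.
Euler characteristic = sum of Betti numbers = 1 per even-dimensional cohomology group.
chi(P^4) = 4 + 1 = 5

5


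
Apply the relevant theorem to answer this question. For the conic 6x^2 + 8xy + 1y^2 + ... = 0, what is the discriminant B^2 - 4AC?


The discriminant of a conic Ax^2 + Bxy + Cy^2 + ... = 0 is B^2 - 4AC.
B^2 = 8^2 = 64
4AC = 4*6*1 = 24
Discriminant = 64 - 24 = 40

40


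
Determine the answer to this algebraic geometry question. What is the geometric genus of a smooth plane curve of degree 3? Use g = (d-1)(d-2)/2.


Using the genus formula for smooth plane curves:
g = (d-1)(d-2)/2
g = (3-1)(3-2)/2
g = 2*1/2
g = 2/2 = 1

1


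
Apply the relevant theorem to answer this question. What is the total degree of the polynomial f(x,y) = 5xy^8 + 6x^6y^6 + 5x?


Examine each term for its total degree (sum of exponents).
  Term '5xy^8' has total degree 1+8 = 9.
  Term '6x^6y^6' has total degree 6+6 = 12.
  Term '5x' has total degree 1+0 = 1.
The maximum total degree among all terms is 12.

12


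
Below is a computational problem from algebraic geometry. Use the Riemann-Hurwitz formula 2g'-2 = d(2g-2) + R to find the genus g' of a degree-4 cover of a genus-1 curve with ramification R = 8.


Riemann-Hurwitz formula: 2g' - 2 = d(2g - 2) + R
Given: d = 4, g = 1, R = 8
2g' - 2 = 4*(2*1 - 2) + 8
2g' - 2 = 4*0 + 8
2g' - 2 = 0 + 8 = 8
2g' = 10
g' = 5

5


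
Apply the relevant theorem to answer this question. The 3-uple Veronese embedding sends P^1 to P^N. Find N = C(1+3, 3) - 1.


The Veronese embedding v_d: P^n -> P^N maps each point to all
degree-d monomials in n+1 homogeneous coordinates.
N = C(n+d, d) - 1
N = C(1+3, 3) - 1
N = C(4, 3) - 1
C(4, 3) = 4
N = 4 - 1 = 3

3


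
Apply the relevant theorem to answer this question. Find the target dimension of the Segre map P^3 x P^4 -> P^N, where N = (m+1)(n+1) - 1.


The Segre embedding maps P^m x P^n into P^N via
all products of coordinates from each factor.
N = (m+1)(n+1) - 1
N = (3+1)(4+1) - 1
N = 4*5 - 1
N = 20 - 1 = 19

19


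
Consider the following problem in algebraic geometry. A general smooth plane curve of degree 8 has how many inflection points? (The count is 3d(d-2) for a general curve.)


For a general smooth plane curve C of degree d, the inflection points are
the intersection of C with its Hessian curve, which has degree 3(d-2).
By Bezout, the total intersection number is d * 3(d-2) = 8 * 18 = 144.
For a general curve every flex is ordinary, so each contributes
multiplicity 1 to C·Hess(C), and the number of distinct inflection
points is 3d(d-2).
Inflection points = 3*8*(8-2) = 3*8*6 = 144

144


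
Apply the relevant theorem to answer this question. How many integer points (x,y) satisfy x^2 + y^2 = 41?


Systematically check integer values of x where x^2 <= 41.
For each valid x, check if 41 - x^2 is a perfect square.
x=4: 41 - 16 = 25, sqrt = 5 (valid)
x=5: 41 - 25 = 16, sqrt = 4 (valid)
Total integer solutions found: 8

8


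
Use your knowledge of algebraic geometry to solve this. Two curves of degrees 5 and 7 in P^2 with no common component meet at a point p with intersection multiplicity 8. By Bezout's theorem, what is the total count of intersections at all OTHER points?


By Bezout's theorem, the total intersection number is d1 * d2.
Total = 5 * 7 = 35
Intersection multiplicity at p = 8
Remaining intersections = 35 - 8 = 27

27


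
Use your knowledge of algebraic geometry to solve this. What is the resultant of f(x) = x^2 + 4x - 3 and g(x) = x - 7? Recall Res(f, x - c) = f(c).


For Res(f, x - c), we evaluate f at x = c.
f(7) = 7^2 + 4*7 - 3
= 49 + 28 - 3
= 77 - 3 = 74
Res(f, g) = 74

74


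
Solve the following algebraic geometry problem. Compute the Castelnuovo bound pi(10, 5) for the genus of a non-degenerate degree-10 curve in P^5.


Castelnuovo's bound: write d - 1 = m(r-1) + epsilon with 0 <= epsilon < r-1.
d - 1 = 10 - 1 = 9
r - 1 = 5 - 1 = 4
9 = 2*4 + 1, so m = 2, epsilon = 1
pi(d, r) = m(m-1)(r-1)/2 + m*epsilon
= 2*1*4/2 + 2*1
= 8/2 + 2
= 4 + 2 = 6

6


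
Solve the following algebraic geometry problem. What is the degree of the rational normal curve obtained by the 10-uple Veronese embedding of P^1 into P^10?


The rational normal curve in P^10 is the image of P^1 under the 10-uple Veronese.
A general hyperplane in P^10 pulls back to a degree-10 form on P^1, which has 10 zeros,
so the curve meets a general hyperplane in 10 points. Degree = 10.

10


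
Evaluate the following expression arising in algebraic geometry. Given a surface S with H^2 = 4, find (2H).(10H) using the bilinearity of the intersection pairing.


Using bilinearity of the intersection pairing on a surface S:
(aH).(bH) = ab * (H.H)
We have H^2 = 4.
D.E = (2H).(10H) = 2*10*4
= 20*4
= 80

80


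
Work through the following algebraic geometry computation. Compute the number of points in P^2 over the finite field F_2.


P^2(F_2) has (q^(n+1) - 1)/(q - 1) points.
= 2^2 + 2^1 + 2^0
= 4 + 2 + 1
= 7

7


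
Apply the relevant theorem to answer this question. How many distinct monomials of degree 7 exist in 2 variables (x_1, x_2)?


The number of degree-7 monomials in 2 variables is C(d+n-1, n-1).
= C(7+2-1, 2-1) = C(8, 1)
= 8

8


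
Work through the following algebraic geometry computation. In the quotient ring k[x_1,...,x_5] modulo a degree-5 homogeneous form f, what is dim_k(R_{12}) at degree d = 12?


For R = k[x_1,...,x_n]/(f) with f homogeneous of degree e:
The Hilbert series is (1 - t^e)/(1 - t)^n.
So h(d) = C(d+n-1, n-1) - C(d-e+n-1, n-1) for d >= e.
With n=5, e=5, d=12:
C(12+5-1, 5-1) = C(16, 4) = 1820
C(12-5+5-1, 5-1) = C(11, 4) = 330
h(12) = 1820 - 330 = 1490

1490


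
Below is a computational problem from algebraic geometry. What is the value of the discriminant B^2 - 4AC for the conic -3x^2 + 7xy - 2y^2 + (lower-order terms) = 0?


The discriminant of a conic Ax^2 + Bxy + Cy^2 + ... = 0 is B^2 - 4AC.
B^2 = 7^2 = 49
4AC = 4*(-3)*(-2) = 24
Discriminant = 49 - 24 = 25

25


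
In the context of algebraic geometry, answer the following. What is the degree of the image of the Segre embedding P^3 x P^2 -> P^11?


The degree of the Segre variety P^3 x P^2 is C(m+n, m).
= C(5, 3)
= 10

10


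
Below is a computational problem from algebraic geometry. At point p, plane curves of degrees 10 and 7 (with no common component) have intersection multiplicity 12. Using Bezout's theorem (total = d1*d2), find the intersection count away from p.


By Bezout's theorem, the total intersection number is d1 * d2.
Total = 10 * 7 = 70
Intersection multiplicity at p = 12
Remaining intersections = 70 - 12 = 58

58


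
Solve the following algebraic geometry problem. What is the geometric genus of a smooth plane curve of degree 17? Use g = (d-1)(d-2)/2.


Using the genus formula for smooth plane curves:
g = (d-1)(d-2)/2
g = (17-1)(17-2)/2
g = 16*15/2
g = 240/2 = 120

120


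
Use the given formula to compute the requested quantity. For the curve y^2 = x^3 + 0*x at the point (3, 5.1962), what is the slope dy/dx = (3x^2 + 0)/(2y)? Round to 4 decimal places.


Using implicit differentiation of y^2 = x^3 + 0*x:
2y * dy/dx = 3x^2 + 0
dy/dx = (3x^2 + 0)/(2y)
Numerator: 3*3^2 + 0 = 27
Denominator: 2*5.1962 = 10.3924
dy/dx = 27/10.3924 = 2.5981

2.5981


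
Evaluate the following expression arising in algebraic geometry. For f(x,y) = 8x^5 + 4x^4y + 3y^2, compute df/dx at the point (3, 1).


df/dx = 5*8*x^4 + 4*4*x^3*y
At (3,1): 5*8*3^4 + 4*4*3^3*1
= 3240 + 432
= 3672

3672


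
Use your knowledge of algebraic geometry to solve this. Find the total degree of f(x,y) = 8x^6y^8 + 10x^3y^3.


Examine each term for its total degree (sum of exponents).
  Term '8x^6y^8' has total degree 6+8 = 14.
  Term '10x^3y^3' has total degree 3+3 = 6.
The maximum total degree among all terms is 14.

14


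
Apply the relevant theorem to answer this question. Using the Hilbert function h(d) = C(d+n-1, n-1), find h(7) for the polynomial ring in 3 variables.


The Hilbert function for the polynomial ring in 3 variables is:
h(d) = C(d+n-1, n-1)
h(7) = C(7+3-1, 3-1) = C(9, 2)
= 9! / (2! * 7!)
= 36

36


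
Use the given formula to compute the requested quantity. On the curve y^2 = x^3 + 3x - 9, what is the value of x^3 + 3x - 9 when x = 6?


Compute x^3 + 3x - 9 at x = 6:
x^3 = 6^3 = 216
3*x = 3*6 = 18
Sum: 216 + 18 - 9 = 225

225


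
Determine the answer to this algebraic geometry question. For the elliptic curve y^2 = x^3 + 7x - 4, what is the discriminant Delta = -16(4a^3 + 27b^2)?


Compute each component:
4a^3 = 4*7^3 = 4*343 = 1372
27b^2 = 27*(-4)^2 = 27*16 = 432
4a^3 + 27b^2 = 1372 + 432 = 1804
Delta = -16*1804 = -28864

-28864


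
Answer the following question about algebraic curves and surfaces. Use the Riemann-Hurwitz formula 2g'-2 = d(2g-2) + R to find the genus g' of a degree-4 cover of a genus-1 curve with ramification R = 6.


Riemann-Hurwitz formula: 2g' - 2 = d(2g - 2) + R
Given: d = 4, g = 1, R = 6
2g' - 2 = 4*(2*1 - 2) + 6
2g' - 2 = 4*0 + 6
2g' - 2 = 0 + 6 = 6
2g' = 8
g' = 4

4


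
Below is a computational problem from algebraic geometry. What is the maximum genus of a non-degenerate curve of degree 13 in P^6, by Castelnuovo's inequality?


Castelnuovo's bound: write d - 1 = m(r-1) + epsilon with 0 <= epsilon < r-1.
d - 1 = 13 - 1 = 12
r - 1 = 6 - 1 = 5
12 = 2*5 + 2, so m = 2, epsilon = 2
pi(d, r) = m(m-1)(r-1)/2 + m*epsilon
= 2*1*5/2 + 2*2
= 10/2 + 4
= 5 + 4 = 9

9


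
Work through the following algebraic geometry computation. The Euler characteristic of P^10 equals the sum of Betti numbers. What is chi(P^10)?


The complex projective space P^10 has one cell in each even real dimension 0, 2, ..., 20.
The cohomology groups are H^{2k}(P^10) = Z for k = 0,...,10, and 0 otherwise.
Euler characteristic = sum of Betti numbers = 1 per even-dimensional cohomology group.
chi(P^10) = 10 + 1 = 11

11


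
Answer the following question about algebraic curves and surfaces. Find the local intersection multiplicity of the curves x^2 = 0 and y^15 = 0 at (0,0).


The intersection multiplicity of V(x^a) and V(y^b) at the origin is:
I(O; V(x^2), V(y^15)) = dim_k(k[x,y]/(x^2, y^15))
A basis for k[x,y]/(x^2, y^15) is the set of monomials x^i * y^j
where 0 <= i < 2 and 0 <= j < 15.
The number of such monomials is 2 * 15 = 30

30


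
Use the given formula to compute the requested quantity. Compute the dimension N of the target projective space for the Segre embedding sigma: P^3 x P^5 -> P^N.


The Segre embedding maps P^m x P^n into P^N via
all products of coordinates from each factor.
N = (m+1)(n+1) - 1
N = (3+1)(5+1) - 1
N = 4*6 - 1
N = 24 - 1 = 23

23


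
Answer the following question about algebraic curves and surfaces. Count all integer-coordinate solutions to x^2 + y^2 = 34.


Systematically check integer values of x where x^2 <= 34.
For each valid x, check if 34 - x^2 is a perfect square.
x=3: 34 - 9 = 25, sqrt = 5 (valid)
x=5: 34 - 25 = 9, sqrt = 3 (valid)
Total integer solutions found: 8

8


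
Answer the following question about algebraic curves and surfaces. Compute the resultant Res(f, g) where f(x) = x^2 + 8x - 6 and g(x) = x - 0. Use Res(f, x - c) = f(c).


For Res(f, x - c), we evaluate f at x = c.
f(0) = 0^2 + 8*0 - 6
= 0 + 0 - 6
= 0 - 6 = -6
Res(f, g) = -6

-6
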